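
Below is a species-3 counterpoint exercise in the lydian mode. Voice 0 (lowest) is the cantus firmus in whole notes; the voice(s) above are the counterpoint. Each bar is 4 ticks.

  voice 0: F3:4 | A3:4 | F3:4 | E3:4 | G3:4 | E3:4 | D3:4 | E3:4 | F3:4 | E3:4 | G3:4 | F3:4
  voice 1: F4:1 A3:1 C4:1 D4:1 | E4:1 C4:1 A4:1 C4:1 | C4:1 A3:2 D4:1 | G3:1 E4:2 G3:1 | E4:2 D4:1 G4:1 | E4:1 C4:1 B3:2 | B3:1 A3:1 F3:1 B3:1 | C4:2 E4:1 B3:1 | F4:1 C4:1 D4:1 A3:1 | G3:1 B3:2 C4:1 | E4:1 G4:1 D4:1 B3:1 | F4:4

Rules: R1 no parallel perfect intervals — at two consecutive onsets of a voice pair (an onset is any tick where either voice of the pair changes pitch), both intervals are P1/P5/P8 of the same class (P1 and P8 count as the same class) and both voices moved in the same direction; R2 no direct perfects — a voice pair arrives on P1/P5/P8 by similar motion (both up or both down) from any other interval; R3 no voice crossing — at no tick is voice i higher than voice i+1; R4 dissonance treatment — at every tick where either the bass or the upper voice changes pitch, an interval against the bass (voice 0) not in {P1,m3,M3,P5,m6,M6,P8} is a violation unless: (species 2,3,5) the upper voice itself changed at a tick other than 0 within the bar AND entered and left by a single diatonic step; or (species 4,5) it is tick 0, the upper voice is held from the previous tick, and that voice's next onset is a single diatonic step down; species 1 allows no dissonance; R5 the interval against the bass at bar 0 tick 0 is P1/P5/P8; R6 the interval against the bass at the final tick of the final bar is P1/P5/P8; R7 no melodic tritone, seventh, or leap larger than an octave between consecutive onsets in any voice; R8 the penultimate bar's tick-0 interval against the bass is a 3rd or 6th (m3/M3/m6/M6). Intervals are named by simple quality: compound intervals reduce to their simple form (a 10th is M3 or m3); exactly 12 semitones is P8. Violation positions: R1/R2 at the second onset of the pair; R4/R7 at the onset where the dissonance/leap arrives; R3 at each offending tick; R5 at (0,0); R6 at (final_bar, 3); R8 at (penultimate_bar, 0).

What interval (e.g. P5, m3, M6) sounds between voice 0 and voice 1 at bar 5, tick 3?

P5

voice 0=E3 voice 1=B3 -> P5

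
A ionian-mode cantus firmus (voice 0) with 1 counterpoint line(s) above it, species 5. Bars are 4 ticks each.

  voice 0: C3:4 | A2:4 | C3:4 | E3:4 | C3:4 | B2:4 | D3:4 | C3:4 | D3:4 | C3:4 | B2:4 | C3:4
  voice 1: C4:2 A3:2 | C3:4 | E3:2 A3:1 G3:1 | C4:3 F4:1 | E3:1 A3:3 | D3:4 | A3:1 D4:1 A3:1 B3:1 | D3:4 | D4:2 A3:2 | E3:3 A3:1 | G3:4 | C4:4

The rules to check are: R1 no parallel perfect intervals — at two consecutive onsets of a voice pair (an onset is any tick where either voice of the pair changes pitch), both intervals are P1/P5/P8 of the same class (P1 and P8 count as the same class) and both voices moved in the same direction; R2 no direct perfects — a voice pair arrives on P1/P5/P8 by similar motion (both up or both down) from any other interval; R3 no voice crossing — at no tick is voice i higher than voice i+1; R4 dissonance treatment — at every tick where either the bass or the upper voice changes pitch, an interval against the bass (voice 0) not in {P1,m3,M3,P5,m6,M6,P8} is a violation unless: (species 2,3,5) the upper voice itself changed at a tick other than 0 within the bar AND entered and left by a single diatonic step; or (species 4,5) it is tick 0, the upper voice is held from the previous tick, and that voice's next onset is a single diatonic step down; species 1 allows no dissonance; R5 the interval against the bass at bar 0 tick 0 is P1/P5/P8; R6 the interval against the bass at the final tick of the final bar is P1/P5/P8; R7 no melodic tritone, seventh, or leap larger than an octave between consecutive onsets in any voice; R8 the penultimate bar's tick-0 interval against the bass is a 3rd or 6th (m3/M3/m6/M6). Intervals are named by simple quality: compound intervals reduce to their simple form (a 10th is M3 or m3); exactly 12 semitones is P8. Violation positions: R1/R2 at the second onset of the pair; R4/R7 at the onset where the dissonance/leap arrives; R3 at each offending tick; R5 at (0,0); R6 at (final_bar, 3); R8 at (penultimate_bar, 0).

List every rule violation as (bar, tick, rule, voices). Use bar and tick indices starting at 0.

bar 0: v0=C3 v1=C4 downbeat P8
bar 1: v0=A2 v1=C3 downbeat m3
bar 2: v0=C3 v1=E3 downbeat M3
bar 3: v0=E3 v1=C4 downbeat m6
bar 4: v0=C3 v1=E3 downbeat M3
bar 5: v0=B2 v1=D3 downbeat m3
bar 6: v0=D3 v1=A3 downbeat P5
bar 7: v0=C3 v1=D3 downbeat M2
bar 8: v0=D3 v1=D4 downbeat P8
bar 9: v0=C3 v1=E3 downbeat M3
bar 10: v0=B2 v1=G3 downbeat m6
bar 11: v0=C3 v1=C4 downbeat P8
  -> R4 @ bar 3 tick 3 v(0, 1): E3/F4 m2 untreated
  -> R7 @ bar 4 tick 0 v(1,): F4->E3 leap 13st
  -> R2 @ bar 6 tick 0 v(0, 1): B2/D3 m3 -> D3/A3 P5 similar
  -> R4 @ bar 7 tick 0 v(0, 1): C3/D3 M2 untreated
  -> R2 @ bar 8 tick 0 v(0, 1): C3/D3 M2 -> D3/D4 P8 similar
  -> R2 @ bar 11 tick 0 v(0, 1): B2/G3 m6 -> C3/C4 P8 similar

(3, 3, R4, (0, 1))
(4, 0, R7, (1,))
(6, 0, R2, (0, 1))
(7, 0, R4, (0, 1))
(8, 0, R2, (0, 1))
(11, 0, R2, (0, 1))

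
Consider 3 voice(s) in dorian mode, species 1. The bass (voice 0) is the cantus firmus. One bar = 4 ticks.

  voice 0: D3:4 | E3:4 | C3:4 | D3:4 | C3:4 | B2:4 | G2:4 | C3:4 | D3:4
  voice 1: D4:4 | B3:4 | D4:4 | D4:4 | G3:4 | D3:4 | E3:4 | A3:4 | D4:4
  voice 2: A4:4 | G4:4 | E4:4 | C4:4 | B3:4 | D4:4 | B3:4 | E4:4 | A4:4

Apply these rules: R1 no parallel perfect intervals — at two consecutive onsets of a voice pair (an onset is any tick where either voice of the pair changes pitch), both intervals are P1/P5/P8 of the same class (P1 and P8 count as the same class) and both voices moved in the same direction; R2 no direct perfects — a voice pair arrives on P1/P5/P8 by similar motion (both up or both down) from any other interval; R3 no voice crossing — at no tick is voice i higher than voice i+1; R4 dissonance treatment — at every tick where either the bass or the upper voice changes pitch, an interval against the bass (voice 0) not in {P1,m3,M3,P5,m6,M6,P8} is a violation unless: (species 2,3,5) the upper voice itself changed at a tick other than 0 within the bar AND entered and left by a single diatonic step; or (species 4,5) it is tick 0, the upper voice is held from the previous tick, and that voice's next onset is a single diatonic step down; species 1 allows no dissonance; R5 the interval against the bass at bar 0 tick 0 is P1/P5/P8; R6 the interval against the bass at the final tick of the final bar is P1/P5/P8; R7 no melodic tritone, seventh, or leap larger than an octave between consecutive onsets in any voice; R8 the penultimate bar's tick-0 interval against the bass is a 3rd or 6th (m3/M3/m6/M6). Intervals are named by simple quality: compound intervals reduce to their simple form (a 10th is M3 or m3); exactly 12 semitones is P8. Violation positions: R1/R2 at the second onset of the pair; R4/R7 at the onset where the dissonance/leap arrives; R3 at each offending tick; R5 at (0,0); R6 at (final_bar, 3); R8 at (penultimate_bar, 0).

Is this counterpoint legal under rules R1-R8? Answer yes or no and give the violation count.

No (12 violations)

bar 0: v0=D3 v1=D4 v2=A4 (P5)
bar 1: v0=E3 v1=B3 v2=G4 (m3)
bar 2: v0=C3 v1=D4 v2=E4 (M3)
bar 3: v0=D3 v1=D4 v2=C4 (m7)
bar 4: v0=C3 v1=G3 v2=B3 (M7)
bar 5: v0=B2 v1=D3 v2=D4 (m3)
bar 6: v0=G2 v1=E3 v2=B3 (M3)
bar 7: v0=C3 v1=A3 v2=E4 (M3)
bar 8: v0=D3 v1=D4 v2=A4 (P5)
  R4 @ bar2.0: C3/D4 M2 untreated
  R3 @ bar3.0: D4 above C4
  R4 @ bar3.0: D3/C4 m7 untreated
  R3 @ bar3.1: D4 above C4
  R3 @ bar3.2: D4 above C4
  R3 @ bar3.3: D4 above C4
  R2 @ bar4.0: D3/D4 P8 -> C3/G3 P5 similar
  R4 @ bar4.0: C3/B3 M7 untreated
  R1 @ bar7.0: E3/B3 P5 -> A3/E4 P5 similar
  R1 @ bar8.0: A3/E4 P5 -> D4/A4 P5 similar
  R2 @ bar8.0: C3/A3 M6 -> D3/D4 P8 similar
  R2 @ bar8.0: C3/E4 M3 -> D3/A4 P5 similar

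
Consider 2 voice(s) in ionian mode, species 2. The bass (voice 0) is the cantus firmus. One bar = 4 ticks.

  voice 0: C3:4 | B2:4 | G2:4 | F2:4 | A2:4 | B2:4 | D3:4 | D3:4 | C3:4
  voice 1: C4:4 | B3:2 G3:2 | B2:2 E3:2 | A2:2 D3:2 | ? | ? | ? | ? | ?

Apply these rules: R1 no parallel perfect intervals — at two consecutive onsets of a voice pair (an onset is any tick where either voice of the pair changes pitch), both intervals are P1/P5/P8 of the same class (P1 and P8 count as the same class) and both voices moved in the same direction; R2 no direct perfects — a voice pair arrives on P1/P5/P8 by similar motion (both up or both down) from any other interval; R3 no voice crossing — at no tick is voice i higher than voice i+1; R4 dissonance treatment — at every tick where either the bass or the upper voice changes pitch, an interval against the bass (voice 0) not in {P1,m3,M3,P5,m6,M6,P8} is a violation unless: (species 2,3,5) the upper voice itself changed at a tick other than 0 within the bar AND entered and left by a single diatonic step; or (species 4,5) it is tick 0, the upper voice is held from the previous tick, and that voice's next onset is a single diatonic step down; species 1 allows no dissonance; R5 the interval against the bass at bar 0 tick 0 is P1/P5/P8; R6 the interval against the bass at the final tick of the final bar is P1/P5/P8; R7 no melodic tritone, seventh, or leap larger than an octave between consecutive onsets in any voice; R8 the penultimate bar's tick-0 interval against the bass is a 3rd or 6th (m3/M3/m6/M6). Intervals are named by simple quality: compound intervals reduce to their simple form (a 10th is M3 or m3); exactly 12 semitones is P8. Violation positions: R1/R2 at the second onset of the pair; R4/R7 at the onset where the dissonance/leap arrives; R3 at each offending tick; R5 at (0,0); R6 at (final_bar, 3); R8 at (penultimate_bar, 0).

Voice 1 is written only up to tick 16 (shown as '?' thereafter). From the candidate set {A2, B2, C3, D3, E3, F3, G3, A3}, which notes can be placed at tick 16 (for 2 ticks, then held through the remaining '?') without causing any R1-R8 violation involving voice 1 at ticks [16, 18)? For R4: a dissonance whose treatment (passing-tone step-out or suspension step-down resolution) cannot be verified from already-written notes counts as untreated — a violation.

A2: legal
B2: violates R4
C3: legal
D3: violates R4
E3: violates R2
F3: legal
G3: violates R4
A3: violates R2

{A2, C3, F3}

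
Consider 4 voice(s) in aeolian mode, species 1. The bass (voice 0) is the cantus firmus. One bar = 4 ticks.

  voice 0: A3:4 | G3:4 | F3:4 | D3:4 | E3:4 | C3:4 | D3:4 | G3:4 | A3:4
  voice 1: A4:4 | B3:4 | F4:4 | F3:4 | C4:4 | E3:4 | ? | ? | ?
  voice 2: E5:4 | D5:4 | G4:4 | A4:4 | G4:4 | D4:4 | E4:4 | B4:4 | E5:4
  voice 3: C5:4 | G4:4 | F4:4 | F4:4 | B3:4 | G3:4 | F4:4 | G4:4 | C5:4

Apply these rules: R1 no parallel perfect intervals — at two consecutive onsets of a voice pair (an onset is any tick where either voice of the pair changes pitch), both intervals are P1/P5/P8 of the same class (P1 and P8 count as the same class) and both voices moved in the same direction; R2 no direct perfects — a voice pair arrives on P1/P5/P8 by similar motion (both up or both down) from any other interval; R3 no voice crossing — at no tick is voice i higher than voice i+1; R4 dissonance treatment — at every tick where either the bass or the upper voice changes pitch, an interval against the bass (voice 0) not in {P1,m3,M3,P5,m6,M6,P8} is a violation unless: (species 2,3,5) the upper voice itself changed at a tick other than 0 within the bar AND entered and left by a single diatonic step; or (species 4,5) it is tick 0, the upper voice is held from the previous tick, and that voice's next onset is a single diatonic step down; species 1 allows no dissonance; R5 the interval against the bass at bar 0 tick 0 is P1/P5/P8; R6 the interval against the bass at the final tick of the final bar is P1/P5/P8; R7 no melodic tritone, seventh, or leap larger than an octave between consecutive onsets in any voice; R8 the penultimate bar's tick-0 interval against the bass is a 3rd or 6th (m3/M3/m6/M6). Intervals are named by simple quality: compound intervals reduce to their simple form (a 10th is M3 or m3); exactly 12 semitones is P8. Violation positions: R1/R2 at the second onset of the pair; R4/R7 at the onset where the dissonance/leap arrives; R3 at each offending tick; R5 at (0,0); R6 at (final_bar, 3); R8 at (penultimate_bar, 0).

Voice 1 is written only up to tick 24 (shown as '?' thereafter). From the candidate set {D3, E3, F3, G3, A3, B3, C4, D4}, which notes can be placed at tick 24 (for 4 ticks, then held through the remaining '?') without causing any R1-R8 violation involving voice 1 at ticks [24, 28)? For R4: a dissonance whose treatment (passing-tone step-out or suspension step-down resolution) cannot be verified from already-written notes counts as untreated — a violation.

{B3, D3}

D3: legal
E3: violates R4
F3: violates R2
G3: violates R4
A3: violates R2
B3: legal
C4: violates R4
D4: violates R2,R7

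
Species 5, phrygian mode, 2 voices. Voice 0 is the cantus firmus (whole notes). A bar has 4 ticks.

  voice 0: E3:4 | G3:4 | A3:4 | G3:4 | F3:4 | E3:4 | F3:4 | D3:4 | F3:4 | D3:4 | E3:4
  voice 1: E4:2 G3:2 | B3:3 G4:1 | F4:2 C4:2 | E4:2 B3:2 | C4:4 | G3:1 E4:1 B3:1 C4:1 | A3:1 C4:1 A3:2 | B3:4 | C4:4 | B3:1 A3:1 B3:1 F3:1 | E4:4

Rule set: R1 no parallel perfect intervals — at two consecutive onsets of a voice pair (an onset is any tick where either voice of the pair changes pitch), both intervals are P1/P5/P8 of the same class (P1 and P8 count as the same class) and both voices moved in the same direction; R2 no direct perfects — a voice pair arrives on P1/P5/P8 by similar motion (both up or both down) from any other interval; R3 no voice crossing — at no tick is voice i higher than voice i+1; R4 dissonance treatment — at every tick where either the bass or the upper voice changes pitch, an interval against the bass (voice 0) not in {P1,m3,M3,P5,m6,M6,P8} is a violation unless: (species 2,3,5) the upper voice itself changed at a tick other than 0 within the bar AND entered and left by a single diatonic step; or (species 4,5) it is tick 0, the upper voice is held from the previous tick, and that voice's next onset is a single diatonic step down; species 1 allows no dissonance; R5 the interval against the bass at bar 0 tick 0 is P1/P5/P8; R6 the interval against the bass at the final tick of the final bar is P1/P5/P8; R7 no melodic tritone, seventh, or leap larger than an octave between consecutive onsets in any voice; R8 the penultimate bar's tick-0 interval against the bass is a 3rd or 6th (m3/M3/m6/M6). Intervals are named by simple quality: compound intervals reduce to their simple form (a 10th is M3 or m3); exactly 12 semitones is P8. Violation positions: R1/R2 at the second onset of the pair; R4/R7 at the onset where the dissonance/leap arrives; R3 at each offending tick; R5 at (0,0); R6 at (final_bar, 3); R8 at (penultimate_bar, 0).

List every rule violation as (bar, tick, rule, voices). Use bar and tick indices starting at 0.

(8, 0, R2, (0, 1))
(9, 3, R7, (1,))
(10, 0, R2, (0, 1))
(10, 0, R7, (1,))

bar 0: v0=E3 v1=E4 downbeat P8
bar 1: v0=G3 v1=B3 downbeat M3
bar 2: v0=A3 v1=F4 downbeat m6
bar 3: v0=G3 v1=E4 downbeat M6
bar 4: v0=F3 v1=C4 downbeat P5
bar 5: v0=E3 v1=G3 downbeat m3
bar 6: v0=F3 v1=A3 downbeat M3
bar 7: v0=D3 v1=B3 downbeat M6
bar 8: v0=F3 v1=C4 downbeat P5
bar 9: v0=D3 v1=B3 downbeat M6
bar 10: v0=E3 v1=E4 downbeat P8
  -> R2 @ bar 8 tick 0 v(0, 1): D3/B3 M6 -> F3/C4 P5 similar
  -> R7 @ bar 9 tick 3 v(1,): B3->F3 leap 6st
  -> R2 @ bar 10 tick 0 v(0, 1): D3/F3 m3 -> E3/E4 P8 similar
  -> R7 @ bar 10 tick 0 v(1,): F3->E4 leap 11st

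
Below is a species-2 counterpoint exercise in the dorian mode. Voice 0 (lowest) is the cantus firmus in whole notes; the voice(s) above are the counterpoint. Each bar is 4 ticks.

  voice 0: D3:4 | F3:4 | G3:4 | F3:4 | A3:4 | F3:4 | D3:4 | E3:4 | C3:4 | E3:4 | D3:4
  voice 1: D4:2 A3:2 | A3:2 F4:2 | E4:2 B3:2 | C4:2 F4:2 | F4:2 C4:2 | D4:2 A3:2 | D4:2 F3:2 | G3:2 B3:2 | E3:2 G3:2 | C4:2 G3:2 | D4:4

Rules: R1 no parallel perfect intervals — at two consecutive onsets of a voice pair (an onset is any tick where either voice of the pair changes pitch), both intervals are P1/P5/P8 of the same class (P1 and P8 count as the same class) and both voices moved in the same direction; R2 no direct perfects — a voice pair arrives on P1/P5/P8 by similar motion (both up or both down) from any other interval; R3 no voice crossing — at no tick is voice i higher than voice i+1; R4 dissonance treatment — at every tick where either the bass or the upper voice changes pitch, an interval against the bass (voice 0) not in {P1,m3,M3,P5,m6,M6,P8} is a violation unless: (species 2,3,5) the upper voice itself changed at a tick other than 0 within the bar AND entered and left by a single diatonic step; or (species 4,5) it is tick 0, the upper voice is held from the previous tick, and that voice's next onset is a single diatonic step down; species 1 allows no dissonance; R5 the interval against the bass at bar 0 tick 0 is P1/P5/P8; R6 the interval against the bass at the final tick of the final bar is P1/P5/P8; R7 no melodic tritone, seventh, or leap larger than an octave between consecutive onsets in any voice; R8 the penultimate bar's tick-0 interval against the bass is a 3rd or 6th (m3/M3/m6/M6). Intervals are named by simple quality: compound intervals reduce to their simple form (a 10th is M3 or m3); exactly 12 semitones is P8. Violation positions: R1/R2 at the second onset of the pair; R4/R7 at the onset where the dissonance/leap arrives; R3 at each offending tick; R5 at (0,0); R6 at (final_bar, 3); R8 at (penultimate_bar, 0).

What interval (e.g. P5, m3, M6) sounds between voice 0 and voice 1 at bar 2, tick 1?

M6

voice 0=G3 voice 1=E4 -> M6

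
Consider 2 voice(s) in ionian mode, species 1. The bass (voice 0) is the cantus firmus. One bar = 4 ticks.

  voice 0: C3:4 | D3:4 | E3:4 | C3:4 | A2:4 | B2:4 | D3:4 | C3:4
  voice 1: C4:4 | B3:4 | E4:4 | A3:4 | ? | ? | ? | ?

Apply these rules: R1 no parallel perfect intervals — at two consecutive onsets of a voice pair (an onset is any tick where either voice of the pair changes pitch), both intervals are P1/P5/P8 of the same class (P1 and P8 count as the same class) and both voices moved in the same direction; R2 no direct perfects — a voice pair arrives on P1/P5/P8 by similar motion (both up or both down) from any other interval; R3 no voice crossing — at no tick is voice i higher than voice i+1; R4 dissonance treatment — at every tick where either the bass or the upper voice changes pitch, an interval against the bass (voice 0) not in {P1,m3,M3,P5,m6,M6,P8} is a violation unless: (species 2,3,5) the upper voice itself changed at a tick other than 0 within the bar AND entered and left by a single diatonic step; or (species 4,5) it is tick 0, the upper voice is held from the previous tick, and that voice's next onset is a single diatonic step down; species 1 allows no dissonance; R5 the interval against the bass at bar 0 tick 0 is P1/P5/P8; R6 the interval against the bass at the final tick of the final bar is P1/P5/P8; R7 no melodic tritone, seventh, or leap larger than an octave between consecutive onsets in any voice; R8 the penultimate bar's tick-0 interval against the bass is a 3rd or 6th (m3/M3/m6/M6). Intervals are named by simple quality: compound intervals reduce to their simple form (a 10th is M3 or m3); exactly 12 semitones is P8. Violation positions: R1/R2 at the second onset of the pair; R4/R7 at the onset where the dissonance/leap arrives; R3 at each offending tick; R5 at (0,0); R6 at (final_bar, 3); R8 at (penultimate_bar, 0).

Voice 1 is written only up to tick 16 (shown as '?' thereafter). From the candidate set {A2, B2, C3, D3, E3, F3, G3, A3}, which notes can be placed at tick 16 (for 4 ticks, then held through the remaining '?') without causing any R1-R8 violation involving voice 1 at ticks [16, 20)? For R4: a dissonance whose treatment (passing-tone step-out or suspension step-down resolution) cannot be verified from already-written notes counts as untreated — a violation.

{A3, C3, F3}

A2: violates R2
B2: violates R4,R7
C3: legal
D3: violates R4
E3: violates R2
F3: legal
G3: violates R4
A3: legal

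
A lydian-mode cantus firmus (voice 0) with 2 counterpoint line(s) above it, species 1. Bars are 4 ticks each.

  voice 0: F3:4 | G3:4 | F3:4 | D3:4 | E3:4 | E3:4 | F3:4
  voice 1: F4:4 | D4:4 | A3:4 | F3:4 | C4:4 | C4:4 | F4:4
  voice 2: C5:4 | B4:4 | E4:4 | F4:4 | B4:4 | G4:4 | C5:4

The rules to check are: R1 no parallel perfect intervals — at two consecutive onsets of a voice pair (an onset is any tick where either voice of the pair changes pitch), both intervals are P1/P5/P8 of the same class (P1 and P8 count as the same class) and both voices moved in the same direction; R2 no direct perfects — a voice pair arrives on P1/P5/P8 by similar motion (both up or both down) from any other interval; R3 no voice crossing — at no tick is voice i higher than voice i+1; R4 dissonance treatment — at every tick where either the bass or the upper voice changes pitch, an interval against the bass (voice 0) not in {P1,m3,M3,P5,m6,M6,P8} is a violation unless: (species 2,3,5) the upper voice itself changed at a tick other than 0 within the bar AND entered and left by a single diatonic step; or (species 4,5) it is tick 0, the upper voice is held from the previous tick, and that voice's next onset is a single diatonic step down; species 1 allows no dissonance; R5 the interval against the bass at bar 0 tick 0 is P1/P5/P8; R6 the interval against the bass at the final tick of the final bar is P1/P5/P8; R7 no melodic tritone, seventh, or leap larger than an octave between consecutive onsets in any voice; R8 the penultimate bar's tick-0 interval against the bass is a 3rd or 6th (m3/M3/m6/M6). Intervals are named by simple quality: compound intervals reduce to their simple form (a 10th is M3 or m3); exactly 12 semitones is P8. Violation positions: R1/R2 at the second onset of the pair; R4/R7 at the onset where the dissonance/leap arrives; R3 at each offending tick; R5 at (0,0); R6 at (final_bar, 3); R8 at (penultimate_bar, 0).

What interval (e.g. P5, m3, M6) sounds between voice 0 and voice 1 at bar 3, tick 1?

voice 0=D3 voice 1=F3 -> m3

m3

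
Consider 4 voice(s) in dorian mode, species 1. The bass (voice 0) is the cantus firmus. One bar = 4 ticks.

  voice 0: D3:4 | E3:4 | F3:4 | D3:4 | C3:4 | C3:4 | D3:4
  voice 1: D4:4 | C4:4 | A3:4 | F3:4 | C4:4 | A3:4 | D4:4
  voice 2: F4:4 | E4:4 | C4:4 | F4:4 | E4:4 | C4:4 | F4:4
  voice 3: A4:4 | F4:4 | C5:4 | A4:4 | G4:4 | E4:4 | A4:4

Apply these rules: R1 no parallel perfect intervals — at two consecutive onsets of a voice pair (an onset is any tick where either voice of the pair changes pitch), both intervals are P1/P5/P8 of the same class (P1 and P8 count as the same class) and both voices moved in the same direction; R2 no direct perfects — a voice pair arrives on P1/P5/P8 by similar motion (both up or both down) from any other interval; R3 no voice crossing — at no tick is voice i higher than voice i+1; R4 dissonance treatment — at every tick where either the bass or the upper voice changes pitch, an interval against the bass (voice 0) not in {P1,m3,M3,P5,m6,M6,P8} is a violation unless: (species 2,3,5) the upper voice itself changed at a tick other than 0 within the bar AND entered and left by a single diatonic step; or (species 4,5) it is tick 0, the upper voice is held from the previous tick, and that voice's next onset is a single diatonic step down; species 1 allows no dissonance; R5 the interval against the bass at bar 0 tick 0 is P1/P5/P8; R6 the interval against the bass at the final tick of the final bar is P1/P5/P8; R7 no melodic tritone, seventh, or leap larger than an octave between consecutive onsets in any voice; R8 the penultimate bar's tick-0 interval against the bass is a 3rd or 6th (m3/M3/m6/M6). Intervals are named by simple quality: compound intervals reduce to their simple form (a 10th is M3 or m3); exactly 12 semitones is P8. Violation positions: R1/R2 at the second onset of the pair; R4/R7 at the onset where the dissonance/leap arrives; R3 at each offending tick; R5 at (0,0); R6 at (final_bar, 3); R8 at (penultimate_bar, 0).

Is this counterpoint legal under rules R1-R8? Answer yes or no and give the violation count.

bar 0: v0=D3 v1=D4 v2=F4 v3=A4 (P5)
bar 1: v0=E3 v1=C4 v2=E4 v3=F4 (m2)
bar 2: v0=F3 v1=A3 v2=C4 v3=C5 (P5)
bar 3: v0=D3 v1=F3 v2=F4 v3=A4 (P5)
bar 4: v0=C3 v1=C4 v2=E4 v3=G4 (P5)
bar 5: v0=C3 v1=A3 v2=C4 v3=E4 (M3)
bar 6: v0=D3 v1=D4 v2=F4 v3=A4 (P5)
  R5 @ bar0.0: opens on m3
  R4 @ bar1.0: E3/F4 m2 untreated
  R2 @ bar2.0: E3/F4 m2 -> F3/C5 P5 similar
  R1 @ bar3.0: F3/C5 P5 -> D3/A4 P5 similar
  R1 @ bar4.0: D3/A4 P5 -> C3/G4 P5 similar
  R1 @ bar5.0: C4/G4 P5 -> A3/E4 P5 similar
  R8 @ bar5.0: penult P8 not 3rd/6th
  R1 @ bar6.0: A3/E4 P5 -> D4/A4 P5 similar
  R2 @ bar6.0: C3/A3 M6 -> D3/D4 P8 similar
  R2 @ bar6.0: C3/E4 M3 -> D3/A4 P5 similar
  R6 @ bar6.3: closes on m3

No (11 violations)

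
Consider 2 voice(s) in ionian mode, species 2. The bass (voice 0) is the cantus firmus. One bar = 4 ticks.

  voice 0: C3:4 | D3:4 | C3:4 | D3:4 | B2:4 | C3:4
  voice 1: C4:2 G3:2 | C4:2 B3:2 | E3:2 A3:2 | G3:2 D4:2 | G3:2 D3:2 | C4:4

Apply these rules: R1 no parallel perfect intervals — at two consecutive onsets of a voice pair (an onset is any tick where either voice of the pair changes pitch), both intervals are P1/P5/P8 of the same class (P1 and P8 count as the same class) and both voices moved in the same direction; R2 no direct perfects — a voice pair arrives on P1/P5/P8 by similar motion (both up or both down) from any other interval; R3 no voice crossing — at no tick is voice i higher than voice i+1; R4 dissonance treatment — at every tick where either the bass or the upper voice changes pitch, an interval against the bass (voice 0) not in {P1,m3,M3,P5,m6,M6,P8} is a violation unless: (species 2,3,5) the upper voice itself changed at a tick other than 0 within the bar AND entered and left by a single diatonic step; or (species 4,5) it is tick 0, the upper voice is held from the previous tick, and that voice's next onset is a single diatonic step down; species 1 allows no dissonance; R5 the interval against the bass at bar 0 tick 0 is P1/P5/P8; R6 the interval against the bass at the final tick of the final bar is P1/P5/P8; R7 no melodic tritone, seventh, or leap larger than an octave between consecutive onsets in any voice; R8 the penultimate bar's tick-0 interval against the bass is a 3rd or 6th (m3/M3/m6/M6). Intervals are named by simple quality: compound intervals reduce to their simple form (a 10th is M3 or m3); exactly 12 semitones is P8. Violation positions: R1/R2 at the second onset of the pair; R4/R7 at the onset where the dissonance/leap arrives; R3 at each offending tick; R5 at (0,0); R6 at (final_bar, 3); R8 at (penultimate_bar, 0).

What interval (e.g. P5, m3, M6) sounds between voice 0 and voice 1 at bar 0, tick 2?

P5

voice 0=C3 voice 1=G3 -> P5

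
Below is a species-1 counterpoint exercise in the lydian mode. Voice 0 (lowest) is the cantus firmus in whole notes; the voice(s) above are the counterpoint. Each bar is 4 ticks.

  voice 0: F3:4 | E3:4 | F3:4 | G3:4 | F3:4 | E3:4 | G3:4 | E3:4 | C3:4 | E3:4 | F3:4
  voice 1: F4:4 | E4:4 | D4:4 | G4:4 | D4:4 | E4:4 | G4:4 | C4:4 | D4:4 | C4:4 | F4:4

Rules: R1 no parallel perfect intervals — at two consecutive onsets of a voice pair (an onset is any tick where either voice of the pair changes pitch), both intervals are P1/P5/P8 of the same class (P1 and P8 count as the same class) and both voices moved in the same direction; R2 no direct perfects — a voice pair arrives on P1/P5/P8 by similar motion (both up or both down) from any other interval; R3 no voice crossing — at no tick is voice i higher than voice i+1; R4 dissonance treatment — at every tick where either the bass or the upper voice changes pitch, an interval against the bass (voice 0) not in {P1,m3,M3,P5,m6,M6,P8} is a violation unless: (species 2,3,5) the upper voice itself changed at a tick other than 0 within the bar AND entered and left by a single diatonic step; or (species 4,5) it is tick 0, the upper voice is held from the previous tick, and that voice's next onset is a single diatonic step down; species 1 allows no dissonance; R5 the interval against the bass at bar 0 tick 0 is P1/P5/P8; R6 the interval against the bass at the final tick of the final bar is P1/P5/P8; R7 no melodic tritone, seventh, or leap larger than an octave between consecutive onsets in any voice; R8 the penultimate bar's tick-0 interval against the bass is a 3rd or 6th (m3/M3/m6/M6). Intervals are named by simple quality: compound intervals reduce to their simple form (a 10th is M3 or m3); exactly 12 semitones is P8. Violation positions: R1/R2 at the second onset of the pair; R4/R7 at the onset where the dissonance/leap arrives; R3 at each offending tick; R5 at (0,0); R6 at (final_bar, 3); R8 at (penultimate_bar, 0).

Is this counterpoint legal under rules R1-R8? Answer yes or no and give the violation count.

bar 0: v0=F3 v1=F4 (P8)
bar 1: v0=E3 v1=E4 (P8)
bar 2: v0=F3 v1=D4 (M6)
bar 3: v0=G3 v1=G4 (P8)
bar 4: v0=F3 v1=D4 (M6)
bar 5: v0=E3 v1=E4 (P8)
bar 6: v0=G3 v1=G4 (P8)
bar 7: v0=E3 v1=C4 (m6)
bar 8: v0=C3 v1=D4 (M2)
bar 9: v0=E3 v1=C4 (m6)
bar 10: v0=F3 v1=F4 (P8)
  R1 @ bar1.0: F3/F4 P8 -> E3/E4 P8 similar
  R2 @ bar3.0: F3/D4 M6 -> G3/G4 P8 similar
  R1 @ bar6.0: E3/E4 P8 -> G3/G4 P8 similar
  R4 @ bar8.0: C3/D4 M2 untreated
  R2 @ bar10.0: E3/C4 m6 -> F3/F4 P8 similar

No (5 violations)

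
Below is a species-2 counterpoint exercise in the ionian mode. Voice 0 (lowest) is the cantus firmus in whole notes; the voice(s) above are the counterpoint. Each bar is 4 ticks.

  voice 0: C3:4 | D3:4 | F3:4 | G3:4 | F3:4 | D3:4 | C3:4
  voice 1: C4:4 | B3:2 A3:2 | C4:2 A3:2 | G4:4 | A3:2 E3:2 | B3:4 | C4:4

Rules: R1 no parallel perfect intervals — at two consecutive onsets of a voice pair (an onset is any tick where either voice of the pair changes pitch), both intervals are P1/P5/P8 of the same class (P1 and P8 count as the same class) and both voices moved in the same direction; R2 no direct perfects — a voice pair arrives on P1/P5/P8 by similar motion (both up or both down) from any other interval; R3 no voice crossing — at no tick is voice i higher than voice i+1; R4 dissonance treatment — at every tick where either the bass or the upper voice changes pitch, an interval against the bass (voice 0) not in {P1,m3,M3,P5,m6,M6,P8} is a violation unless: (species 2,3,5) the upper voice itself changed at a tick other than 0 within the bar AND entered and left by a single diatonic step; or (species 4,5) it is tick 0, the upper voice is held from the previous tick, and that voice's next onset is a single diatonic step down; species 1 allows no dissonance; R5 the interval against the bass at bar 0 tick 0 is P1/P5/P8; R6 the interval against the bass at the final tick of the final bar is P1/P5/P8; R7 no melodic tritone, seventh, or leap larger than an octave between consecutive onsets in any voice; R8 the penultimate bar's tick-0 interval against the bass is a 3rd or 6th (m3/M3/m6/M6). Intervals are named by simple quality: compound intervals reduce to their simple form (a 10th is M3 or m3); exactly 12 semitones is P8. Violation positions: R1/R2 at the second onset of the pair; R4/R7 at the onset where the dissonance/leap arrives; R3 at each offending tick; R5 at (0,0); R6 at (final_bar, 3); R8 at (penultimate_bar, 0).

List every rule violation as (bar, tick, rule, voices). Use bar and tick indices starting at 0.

bar 0: v0=C3 v1=C4 downbeat P8
bar 1: v0=D3 v1=B3 downbeat M6
bar 2: v0=F3 v1=C4 downbeat P5
bar 3: v0=G3 v1=G4 downbeat P8
bar 4: v0=F3 v1=A3 downbeat M3
bar 5: v0=D3 v1=B3 downbeat M6
bar 6: v0=C3 v1=C4 downbeat P8
  -> R1 @ bar 2 tick 0 v(0, 1): D3/A3 P5 -> F3/C4 P5 similar
  -> R2 @ bar 3 tick 0 v(0, 1): F3/A3 M3 -> G3/G4 P8 similar
  -> R7 @ bar 3 tick 0 v(1,): A3->G4 leap 10st
  -> R7 @ bar 4 tick 0 v(1,): G4->A3 leap 10st
  -> R3 @ bar 4 tick 2 v(0, 1): F3 above E3
  -> R4 @ bar 4 tick 2 v(0, 1): F3/E3 m2 untreated
  -> R3 @ bar 4 tick 3 v(0, 1): F3 above E3

(2, 0, R1, (0, 1))
(3, 0, R2, (0, 1))
(3, 0, R7, (1,))
(4, 0, R7, (1,))
(4, 2, R3, (0, 1))
(4, 2, R4, (0, 1))
(4, 3, R3, (0, 1))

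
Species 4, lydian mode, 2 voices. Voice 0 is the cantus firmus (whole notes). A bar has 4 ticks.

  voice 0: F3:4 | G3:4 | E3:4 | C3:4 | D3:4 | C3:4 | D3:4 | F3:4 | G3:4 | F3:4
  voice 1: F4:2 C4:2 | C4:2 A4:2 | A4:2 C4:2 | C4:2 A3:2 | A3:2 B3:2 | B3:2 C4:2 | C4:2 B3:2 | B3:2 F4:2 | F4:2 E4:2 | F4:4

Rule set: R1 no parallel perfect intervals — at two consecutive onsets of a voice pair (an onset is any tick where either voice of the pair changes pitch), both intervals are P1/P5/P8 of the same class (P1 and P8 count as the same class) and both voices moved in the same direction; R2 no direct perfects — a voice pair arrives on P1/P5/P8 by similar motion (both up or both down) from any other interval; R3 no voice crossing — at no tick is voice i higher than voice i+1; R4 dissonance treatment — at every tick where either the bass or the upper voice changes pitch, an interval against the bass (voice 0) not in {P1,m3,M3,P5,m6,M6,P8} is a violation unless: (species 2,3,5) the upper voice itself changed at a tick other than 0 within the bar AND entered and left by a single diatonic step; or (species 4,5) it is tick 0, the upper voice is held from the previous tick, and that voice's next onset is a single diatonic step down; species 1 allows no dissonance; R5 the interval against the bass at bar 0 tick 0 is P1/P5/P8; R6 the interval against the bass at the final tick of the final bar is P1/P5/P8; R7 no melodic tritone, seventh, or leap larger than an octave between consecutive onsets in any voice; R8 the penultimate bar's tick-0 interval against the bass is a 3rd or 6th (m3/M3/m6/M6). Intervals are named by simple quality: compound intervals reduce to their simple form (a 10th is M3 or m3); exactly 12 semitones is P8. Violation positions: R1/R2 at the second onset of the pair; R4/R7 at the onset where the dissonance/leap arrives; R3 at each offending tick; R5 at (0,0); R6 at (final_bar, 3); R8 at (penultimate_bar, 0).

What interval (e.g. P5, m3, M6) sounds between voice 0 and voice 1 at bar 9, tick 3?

voice 0=F3 voice 1=F4 -> P8

P8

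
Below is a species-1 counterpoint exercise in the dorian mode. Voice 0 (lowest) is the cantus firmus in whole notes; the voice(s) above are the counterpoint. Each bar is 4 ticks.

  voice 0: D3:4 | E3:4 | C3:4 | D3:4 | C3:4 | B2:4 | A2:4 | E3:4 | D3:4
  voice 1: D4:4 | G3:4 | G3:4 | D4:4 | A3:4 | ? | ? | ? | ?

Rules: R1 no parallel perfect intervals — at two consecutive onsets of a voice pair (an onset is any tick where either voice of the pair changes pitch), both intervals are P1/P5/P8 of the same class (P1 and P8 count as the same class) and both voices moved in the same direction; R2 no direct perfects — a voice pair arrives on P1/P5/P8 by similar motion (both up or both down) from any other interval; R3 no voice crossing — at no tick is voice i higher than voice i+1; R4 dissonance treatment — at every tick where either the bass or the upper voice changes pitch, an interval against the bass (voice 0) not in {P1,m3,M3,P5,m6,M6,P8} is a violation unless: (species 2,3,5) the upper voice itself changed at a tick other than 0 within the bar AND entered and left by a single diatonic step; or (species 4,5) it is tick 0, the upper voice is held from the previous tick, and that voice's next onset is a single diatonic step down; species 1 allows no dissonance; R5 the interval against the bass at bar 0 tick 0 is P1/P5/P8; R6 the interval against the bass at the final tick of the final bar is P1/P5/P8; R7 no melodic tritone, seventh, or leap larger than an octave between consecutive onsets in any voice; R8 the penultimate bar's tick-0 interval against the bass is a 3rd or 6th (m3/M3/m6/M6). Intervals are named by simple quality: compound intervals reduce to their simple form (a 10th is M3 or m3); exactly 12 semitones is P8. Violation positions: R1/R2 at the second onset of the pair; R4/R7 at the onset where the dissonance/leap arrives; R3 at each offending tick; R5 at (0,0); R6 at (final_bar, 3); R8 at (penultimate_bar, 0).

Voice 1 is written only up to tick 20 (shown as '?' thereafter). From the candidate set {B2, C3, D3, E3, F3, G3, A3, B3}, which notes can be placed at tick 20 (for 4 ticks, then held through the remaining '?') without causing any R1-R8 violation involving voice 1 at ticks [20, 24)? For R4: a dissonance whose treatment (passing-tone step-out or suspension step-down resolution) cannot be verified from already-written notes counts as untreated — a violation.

{B3, D3, G3}

B2: violates R2,R7
C3: violates R4
D3: legal
E3: violates R4
F3: violates R4
G3: legal
A3: violates R4
B3: legal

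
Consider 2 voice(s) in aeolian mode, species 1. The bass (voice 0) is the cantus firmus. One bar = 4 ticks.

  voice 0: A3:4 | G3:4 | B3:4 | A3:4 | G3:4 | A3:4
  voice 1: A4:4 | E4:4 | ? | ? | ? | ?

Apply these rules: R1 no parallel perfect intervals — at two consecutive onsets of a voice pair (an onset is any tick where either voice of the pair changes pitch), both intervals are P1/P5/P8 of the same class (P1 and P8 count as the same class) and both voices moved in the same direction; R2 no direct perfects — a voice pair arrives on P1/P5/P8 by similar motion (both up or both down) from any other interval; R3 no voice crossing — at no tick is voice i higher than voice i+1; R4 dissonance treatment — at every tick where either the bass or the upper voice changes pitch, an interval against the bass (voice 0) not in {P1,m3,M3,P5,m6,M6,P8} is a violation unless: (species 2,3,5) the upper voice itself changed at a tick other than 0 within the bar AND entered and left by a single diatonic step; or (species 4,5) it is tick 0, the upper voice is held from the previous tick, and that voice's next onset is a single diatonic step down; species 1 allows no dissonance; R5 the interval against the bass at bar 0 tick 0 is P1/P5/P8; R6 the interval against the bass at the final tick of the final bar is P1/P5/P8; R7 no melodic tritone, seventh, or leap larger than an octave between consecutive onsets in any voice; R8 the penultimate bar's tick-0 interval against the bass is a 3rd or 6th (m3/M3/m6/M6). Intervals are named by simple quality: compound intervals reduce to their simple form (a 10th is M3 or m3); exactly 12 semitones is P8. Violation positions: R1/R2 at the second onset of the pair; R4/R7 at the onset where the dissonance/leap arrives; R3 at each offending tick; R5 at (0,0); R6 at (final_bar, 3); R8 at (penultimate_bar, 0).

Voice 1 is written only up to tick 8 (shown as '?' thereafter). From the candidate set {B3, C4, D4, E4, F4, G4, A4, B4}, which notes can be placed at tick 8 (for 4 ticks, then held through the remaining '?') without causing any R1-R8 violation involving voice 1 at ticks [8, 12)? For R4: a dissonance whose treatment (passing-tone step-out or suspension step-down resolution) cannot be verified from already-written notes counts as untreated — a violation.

{B3, D4, G4}

B3: legal
C4: violates R4
D4: legal
E4: violates R4
F4: violates R4
G4: legal
A4: violates R4
B4: violates R2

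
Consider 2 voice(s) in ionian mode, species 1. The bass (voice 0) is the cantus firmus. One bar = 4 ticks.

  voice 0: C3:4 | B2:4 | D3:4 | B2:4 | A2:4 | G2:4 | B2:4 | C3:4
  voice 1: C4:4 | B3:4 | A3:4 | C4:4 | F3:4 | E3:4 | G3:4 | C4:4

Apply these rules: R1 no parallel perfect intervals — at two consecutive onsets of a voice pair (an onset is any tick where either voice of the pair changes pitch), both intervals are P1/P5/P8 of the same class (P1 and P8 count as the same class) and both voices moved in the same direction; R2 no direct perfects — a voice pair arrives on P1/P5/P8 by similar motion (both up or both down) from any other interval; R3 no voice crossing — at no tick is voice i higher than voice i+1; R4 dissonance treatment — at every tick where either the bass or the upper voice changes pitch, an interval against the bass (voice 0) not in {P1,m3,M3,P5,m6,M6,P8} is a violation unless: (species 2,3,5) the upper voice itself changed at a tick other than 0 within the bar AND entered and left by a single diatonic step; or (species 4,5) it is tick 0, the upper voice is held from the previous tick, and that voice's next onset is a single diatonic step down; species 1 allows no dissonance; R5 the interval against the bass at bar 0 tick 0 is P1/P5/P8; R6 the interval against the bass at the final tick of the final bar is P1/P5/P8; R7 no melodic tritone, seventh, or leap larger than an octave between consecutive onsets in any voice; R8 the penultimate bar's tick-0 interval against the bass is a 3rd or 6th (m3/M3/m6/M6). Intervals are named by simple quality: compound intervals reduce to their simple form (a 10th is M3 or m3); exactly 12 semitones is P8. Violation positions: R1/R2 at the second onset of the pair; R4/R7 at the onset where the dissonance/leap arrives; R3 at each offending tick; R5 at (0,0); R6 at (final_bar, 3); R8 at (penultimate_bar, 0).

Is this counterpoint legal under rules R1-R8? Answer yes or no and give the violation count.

bar 0: v0=C3 v1=C4 (P8)
bar 1: v0=B2 v1=B3 (P8)
bar 2: v0=D3 v1=A3 (P5)
bar 3: v0=B2 v1=C4 (m2)
bar 4: v0=A2 v1=F3 (m6)
bar 5: v0=G2 v1=E3 (M6)
bar 6: v0=B2 v1=G3 (m6)
bar 7: v0=C3 v1=C4 (P8)
  R1 @ bar1.0: C3/C4 P8 -> B2/B3 P8 similar
  R4 @ bar3.0: B2/C4 m2 untreated
  R2 @ bar7.0: B2/G3 m6 -> C3/C4 P8 similar

No (3 violations)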